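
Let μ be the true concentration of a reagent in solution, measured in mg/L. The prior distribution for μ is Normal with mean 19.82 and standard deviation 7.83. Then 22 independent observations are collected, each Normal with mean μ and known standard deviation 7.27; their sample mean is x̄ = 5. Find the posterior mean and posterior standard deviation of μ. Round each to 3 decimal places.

Posterior mean ≈ 5.559; posterior SD ≈ 1.520

Prior precision 1/τ₀² = 1/7.83² = 0.0163108; data precision n/σ² = 22/7.27² = 0.416250.
Posterior precision = 0.0163108 + 0.416250 = 0.432560, giving posterior SD = 1/√0.432560 = 1.520.
Posterior mean = (0.0163108·19.82 + 0.416250·5) / 0.432560 = 5.559.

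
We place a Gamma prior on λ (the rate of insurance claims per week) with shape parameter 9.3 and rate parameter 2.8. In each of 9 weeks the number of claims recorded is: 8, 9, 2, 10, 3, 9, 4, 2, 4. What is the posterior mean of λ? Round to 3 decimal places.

Posterior mean ≈ 5.110

The Poisson likelihood adds the total count to the shape and the number of exposure periods to the rate. Here ∑xᵢ = 51 and n = 9, so shape 9.3→60.3 and rate 2.8→11.8.
Posterior mean = shape/rate = 60.3/11.8 = 5.110.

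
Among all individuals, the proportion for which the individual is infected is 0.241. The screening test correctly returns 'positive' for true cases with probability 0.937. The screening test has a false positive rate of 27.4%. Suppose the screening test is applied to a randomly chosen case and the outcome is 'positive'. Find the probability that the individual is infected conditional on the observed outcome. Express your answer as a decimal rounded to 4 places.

P(H | E) ≈ 0.5206

Let H be the event that the individual is infected. P(H) = 0.241, so P(¬H) = 0.759. With E the 'positive' result, P(E|H) = 0.937 and P(E|¬H) = 0.274.
P(E) = 0.937·0.241 + 0.274·0.759 = 0.22582 + 0.20797 = 0.43378.
By Bayes' theorem, P(H|E) = 0.22582 / 0.43378 = 0.5206.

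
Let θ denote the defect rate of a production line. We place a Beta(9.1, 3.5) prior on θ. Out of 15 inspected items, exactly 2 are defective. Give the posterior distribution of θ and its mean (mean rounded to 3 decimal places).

Posterior: Beta(11.1, 16.5); mean ≈ 0.402

Observing 2 successes and 13 failures updates Beta(9.1, 3.5) by adding the success and failure counts to the two shape parameters: α = 9.1+2 = 11.1, β = 3.5+13 = 16.5.
Posterior mean = α/(α+β) = 11.1/27.6 = 0.402.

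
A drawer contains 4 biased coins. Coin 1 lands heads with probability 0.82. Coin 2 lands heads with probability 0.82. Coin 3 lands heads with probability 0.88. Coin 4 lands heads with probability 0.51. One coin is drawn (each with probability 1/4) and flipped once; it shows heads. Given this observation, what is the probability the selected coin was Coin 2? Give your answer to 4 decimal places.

P(heads|C1) = 0.82; P(heads|C2) = 0.82; P(heads|C3) = 0.88; P(heads|C4) = 0.51.
Prior × likelihood for each source: 0.25·0.82=0.2050, 0.25·0.82=0.2050, 0.25·0.88=0.2200, 0.25·0.51=0.1275. Summing gives P(heads) = 0.75750.
P(Coin 2 | heads) = 0.2050 / 0.75750 = 0.2706.

Posterior probability ≈ 0.2706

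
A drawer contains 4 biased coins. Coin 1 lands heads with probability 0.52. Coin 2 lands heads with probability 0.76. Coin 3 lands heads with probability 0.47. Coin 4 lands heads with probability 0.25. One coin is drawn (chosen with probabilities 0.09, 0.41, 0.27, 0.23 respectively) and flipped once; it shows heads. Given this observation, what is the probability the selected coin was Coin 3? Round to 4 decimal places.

P(heads|C1) = 0.52; P(heads|C2) = 0.76; P(heads|C3) = 0.47; P(heads|C4) = 0.25.
Prior × likelihood for each source: 0.09·0.52=0.04680, 0.41·0.76=0.3116, 0.27·0.47=0.1269, 0.23·0.25=0.05750. Summing gives P(heads) = 0.54280.
P(Coin 3 | heads) = 0.1269 / 0.54280 = 0.2338.

Posterior probability ≈ 0.2338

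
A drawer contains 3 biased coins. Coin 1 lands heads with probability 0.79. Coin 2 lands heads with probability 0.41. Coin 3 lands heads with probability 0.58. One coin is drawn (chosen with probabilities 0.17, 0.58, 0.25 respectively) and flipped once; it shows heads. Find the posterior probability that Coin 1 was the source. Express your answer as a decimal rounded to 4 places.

Posterior probability ≈ 0.2597

P(heads|C1) = 0.79; P(heads|C2) = 0.41; P(heads|C3) = 0.58.
Prior × likelihood for each source: 0.17·0.79=0.1343, 0.58·0.41=0.2378, 0.25·0.58=0.1450. Summing gives P(heads) = 0.51710.
P(Coin 1 | heads) = 0.1343 / 0.51710 = 0.2597.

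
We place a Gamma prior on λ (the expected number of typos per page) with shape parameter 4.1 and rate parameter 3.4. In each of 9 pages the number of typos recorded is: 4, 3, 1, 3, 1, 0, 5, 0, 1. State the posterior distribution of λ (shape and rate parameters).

Posterior: Gamma(shape=22.1, rate=12.4)

Total count ∑xᵢ = 18 over n = 9 pages.
Gamma is conjugate to the Poisson likelihood: posterior is Gamma(shape = 4.1+18 = 22.1, rate = 3.4+9 = 12.4).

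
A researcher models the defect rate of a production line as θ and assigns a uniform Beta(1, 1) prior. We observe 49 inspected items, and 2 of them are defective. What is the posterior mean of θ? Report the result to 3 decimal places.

Posterior mean ≈ 0.059

Observing 2 successes and 47 failures updates Beta(1, 1) by adding the success and failure counts to the two shape parameters: α = 1+2 = 3, β = 1+47 = 48.
E[θ | data] = 3/(3+48) = 0.059.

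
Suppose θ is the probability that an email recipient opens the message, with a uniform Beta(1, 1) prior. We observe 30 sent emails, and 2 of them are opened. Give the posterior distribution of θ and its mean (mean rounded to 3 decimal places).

Observing 2 successes and 28 failures updates Beta(1, 1) by adding the success and failure counts to the two shape parameters: α = 1+2 = 3, β = 1+28 = 29.
E[θ | data] = 3/(3+29) = 0.094.

Posterior: Beta(3, 29); mean ≈ 0.094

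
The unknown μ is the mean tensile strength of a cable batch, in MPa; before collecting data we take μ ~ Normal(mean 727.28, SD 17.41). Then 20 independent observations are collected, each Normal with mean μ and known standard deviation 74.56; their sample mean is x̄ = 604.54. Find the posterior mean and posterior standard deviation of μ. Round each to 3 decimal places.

Posterior mean ≈ 663.254; posterior SD ≈ 12.041

With known σ, the Normal prior is conjugate. Weight on the data is w = (n/σ²)/(n/σ² + 1/τ₀²) = 0.00359764/(0.00359764+0.00329915) = 0.52164.
Posterior mean = w·x̄ + (1−w)·μ₀ = 0.52164·604.54 + 0.47836·727.28 = 663.254. Posterior variance = 1/(0.00359764+0.00329915) = 144.995, so SD = 12.041.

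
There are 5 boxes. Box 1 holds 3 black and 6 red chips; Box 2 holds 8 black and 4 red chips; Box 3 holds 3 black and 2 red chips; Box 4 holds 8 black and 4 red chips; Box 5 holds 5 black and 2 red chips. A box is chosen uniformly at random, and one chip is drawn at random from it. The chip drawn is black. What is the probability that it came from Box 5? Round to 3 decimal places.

Posterior probability ≈ 0.240

P(black|Box 1) = 0.3333; P(black|Box 2) = 0.6667; P(black|Box 3) = 0.6; P(black|Box 4) = 0.6667; P(black|Box 5) = 0.7143.
Prior × likelihood for each source: 0.2·0.3333=0.06667, 0.2·0.6667=0.1333, 0.2·0.6=0.1200, 0.2·0.6667=0.1333, 0.2·0.7143=0.1429. Summing gives P(black) = 0.59619.
P(Box 5 | black) = 0.1429 / 0.59619 = 0.240.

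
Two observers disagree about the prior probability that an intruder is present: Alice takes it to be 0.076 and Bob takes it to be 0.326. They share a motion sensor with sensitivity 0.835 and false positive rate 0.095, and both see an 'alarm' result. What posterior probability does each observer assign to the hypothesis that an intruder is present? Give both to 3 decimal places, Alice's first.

Alice: 0.420; Bob: 0.810

P('+'|H) = 0.835, P('+'|¬H) = 0.095.
Alice: numerator 0.835·0.076 = 0.063460; evidence = 0.063460+0.095·0.924 = 0.15124; posterior = 0.420.
Bob: numerator 0.835·0.326 = 0.27221; evidence = 0.27221+0.095·0.674 = 0.33624; posterior = 0.810.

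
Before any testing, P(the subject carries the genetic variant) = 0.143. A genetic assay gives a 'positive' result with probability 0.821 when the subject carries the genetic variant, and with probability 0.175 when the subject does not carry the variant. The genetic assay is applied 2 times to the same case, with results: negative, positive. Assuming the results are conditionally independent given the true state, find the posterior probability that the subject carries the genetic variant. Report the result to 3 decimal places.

Posterior P(H) ≈ 0.145

Let H be the event that the subject carries the genetic variant; start with P(H) = 0.143. P('positive'|H) = 0.821, P('positive'|¬H) = 0.175.
Update on result 1 ('negative'): P(H) ← 0.179·0.1430 / (0.179·0.1430 + 0.825·0.8570) = 0.025597/0.73262 = 0.0349.
Update on result 2 ('positive'): P(H) ← 0.821·0.0349 / (0.821·0.0349 + 0.175·0.9651) = 0.028685/0.19757 = 0.1452.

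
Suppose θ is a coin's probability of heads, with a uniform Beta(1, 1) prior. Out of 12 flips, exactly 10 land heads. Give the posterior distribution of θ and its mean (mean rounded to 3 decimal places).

Posterior: Beta(11, 3); mean ≈ 0.786

The binomial likelihood is conjugate to the Beta prior: with 10 successes and 2 failures, the posterior is Beta(1+10, 1+2) = Beta(11, 3).
Posterior mean = α/(α+β) = 11/14 = 0.786.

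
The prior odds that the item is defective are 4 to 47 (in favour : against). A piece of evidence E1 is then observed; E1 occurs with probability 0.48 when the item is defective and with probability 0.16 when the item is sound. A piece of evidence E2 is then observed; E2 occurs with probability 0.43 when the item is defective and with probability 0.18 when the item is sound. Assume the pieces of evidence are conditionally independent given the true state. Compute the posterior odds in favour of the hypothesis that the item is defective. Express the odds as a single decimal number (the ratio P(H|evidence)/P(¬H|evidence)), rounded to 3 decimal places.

Prior odds = 4/47 = 0.085106. In log-odds, ln(0.085106) = -2.4639.
Add log likelihood ratios: ln(3.0000) + ln(2.3889) = 1.9694.
Posterior log-odds = -0.49441, so posterior odds = exp(-0.49441) = 0.60993.

Posterior odds ≈ 0.610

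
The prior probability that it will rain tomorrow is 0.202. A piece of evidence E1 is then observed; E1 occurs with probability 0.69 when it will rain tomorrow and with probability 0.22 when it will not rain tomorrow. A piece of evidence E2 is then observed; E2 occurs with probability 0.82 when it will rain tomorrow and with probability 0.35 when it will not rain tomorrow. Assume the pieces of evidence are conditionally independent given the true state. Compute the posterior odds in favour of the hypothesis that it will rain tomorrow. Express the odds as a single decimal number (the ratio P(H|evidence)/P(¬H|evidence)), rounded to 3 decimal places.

Prior odds = 0.202/(1−0.202) = 0.25313.
Likelihood ratio for E1 = 0.69/0.22 = 3.1364.
Likelihood ratio for E2 = 0.82/0.35 = 2.3429.
Posterior odds = prior odds × LR₁ × LR₂ = 1.8600.

Posterior odds ≈ 1.860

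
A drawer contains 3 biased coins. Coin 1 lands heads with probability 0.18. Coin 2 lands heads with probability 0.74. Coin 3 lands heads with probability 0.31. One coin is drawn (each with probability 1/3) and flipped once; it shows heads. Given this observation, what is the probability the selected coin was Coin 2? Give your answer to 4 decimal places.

P(heads|C1) = 0.18; P(heads|C2) = 0.74; P(heads|C3) = 0.31.
Prior × likelihood for each source: 0.333333·0.18=0.06000, 0.333333·0.74=0.2467, 0.333333·0.31=0.1033. Summing gives P(heads) = 0.41000.
P(Coin 2 | heads) = 0.2467 / 0.41000 = 0.6016.

Posterior probability ≈ 0.6016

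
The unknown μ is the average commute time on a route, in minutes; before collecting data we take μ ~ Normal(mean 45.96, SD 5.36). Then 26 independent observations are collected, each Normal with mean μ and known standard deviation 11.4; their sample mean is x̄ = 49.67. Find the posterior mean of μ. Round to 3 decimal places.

Prior precision 1/τ₀² = 1/5.36² = 0.0348073; data precision n/σ² = 26/11.4² = 0.200062.
Posterior precision = 0.0348073 + 0.200062 = 0.234869.
Posterior mean = (0.0348073·45.96 + 0.200062·49.67) / 0.234869 = 49.120.

Posterior mean ≈ 49.120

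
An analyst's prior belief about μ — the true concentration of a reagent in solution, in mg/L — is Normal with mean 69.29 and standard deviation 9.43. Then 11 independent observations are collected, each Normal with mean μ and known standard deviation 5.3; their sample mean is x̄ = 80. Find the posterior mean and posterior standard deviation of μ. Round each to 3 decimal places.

Posterior mean ≈ 79.701; posterior SD ≈ 1.576

Prior precision 1/τ₀² = 1/9.43² = 0.0112454; data precision n/σ² = 11/5.3² = 0.391598.
Posterior precision = 0.0112454 + 0.391598 = 0.402844, giving posterior SD = 1/√0.402844 = 1.576.
Posterior mean = (0.0112454·69.29 + 0.391598·80) / 0.402844 = 79.701.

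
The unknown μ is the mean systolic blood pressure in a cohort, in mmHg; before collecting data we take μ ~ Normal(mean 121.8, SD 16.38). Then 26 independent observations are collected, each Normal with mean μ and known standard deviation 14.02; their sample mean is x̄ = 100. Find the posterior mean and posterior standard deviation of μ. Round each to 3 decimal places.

Prior precision 1/τ₀² = 1/16.38² = 0.00372711; data precision n/σ² = 26/14.02² = 0.132275.
Posterior precision = 0.00372711 + 0.132275 = 0.136002, giving posterior SD = 1/√0.136002 = 2.712.
Posterior mean = (0.00372711·121.8 + 0.132275·100) / 0.136002 = 100.597.

Posterior mean ≈ 100.597; posterior SD ≈ 2.712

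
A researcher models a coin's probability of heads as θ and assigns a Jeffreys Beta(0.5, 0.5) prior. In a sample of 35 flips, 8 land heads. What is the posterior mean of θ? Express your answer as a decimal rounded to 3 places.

The binomial likelihood is conjugate to the Beta prior: with 8 successes and 27 failures, the posterior is Beta(0.5+8, 0.5+27) = Beta(8.5, 27.5).
E[θ | data] = 8.5/(8.5+27.5) = 0.236.

Posterior mean ≈ 0.236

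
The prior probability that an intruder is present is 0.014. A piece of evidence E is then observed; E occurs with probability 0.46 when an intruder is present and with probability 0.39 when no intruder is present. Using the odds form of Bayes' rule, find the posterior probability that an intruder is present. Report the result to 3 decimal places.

Prior odds = 0.014/(1−0.014) = 0.014199. In log-odds, ln(0.014199) = -4.2546.
Add log likelihood ratio: ln(1.1795) = 0.16508.
Posterior log-odds = -4.0895, so posterior odds = exp(-4.0895) = 0.016747. Converting, P(H|E) = 0.016747/1.0167 = 0.016.

Posterior probability ≈ 0.016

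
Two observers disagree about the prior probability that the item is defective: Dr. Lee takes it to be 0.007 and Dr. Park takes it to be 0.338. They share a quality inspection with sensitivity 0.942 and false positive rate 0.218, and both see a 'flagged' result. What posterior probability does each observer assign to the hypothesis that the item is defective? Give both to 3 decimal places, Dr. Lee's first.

The likelihood ratio for a 'flagged' result is 0.942/0.218 = 4.3211.
Dr. Lee: prior odds 0.007/0.993 = 0.0070493; posterior odds 0.030461; posterior probability 0.030.
Dr. Park: prior odds 0.338/0.662 = 0.51057; posterior odds 2.2062; posterior probability 0.688.

Dr. Lee: 0.030; Dr. Park: 0.688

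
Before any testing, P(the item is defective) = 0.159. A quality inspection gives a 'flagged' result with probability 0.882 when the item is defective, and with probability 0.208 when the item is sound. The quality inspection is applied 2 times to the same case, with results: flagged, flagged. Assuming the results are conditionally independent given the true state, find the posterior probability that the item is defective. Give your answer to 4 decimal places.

Posterior P(H) ≈ 0.7727

Let H be the event that the item is defective; start with P(H) = 0.159. P('flagged'|H) = 0.882, P('flagged'|¬H) = 0.208.
Update on result 1 ('flagged'): P(H) ← 0.882·0.1590 / (0.882·0.1590 + 0.208·0.8410) = 0.14024/0.31517 = 0.4450.
Update on result 2 ('flagged'): P(H) ← 0.882·0.4450 / (0.882·0.4450 + 0.208·0.5550) = 0.39246/0.50791 = 0.7727.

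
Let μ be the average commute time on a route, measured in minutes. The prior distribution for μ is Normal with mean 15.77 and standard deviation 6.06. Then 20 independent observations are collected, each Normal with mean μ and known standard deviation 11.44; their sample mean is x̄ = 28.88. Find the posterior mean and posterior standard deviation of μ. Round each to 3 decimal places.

Prior precision 1/τ₀² = 1/6.06² = 0.0272304; data precision n/σ² = 20/11.44² = 0.152819.
Posterior precision = 0.0272304 + 0.152819 = 0.180050, giving posterior SD = 1/√0.180050 = 2.357.
Posterior mean = (0.0272304·15.77 + 0.152819·28.88) / 0.180050 = 26.897.

Posterior mean ≈ 26.897; posterior SD ≈ 2.357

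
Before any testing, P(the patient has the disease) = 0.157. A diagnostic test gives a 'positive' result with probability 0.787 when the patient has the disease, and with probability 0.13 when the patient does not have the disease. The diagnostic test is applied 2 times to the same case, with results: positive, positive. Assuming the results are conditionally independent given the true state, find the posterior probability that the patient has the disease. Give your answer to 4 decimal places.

Let H be the event that the patient has the disease; start with P(H) = 0.157. P('positive'|H) = 0.787, P('positive'|¬H) = 0.13.
Update on result 1 ('positive'): P(H) ← 0.787·0.1570 / (0.787·0.1570 + 0.13·0.8430) = 0.12356/0.23315 = 0.5300.
Update on result 2 ('positive'): P(H) ← 0.787·0.5300 / (0.787·0.5300 + 0.13·0.4700) = 0.41708/0.47818 = 0.8722.

Posterior P(H) ≈ 0.8722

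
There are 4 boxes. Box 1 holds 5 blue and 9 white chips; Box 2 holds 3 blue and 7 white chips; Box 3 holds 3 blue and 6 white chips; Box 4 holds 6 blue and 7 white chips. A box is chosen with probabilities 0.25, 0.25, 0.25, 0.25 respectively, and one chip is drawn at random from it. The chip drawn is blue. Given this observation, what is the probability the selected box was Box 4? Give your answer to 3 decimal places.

Posterior probability ≈ 0.318

Tabulate prior·likelihood by source: [1] prior 0.25, lik 0.3571, product 0.08929; [2] prior 0.25, lik 0.3, product 0.07500; [3] prior 0.25, lik 0.3333, product 0.08333; [4] prior 0.25, lik 0.4615, product 0.1154.
Normalizing constant = 0.36300; the posterior for Box 4 is its product over the sum, 0.1154/0.36300 = 0.318.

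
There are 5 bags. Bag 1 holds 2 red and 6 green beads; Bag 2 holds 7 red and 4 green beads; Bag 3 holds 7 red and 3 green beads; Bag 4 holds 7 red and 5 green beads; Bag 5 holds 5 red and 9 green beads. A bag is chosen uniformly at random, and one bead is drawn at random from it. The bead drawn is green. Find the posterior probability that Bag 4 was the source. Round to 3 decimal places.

Posterior probability ≈ 0.168

Tabulate prior·likelihood by source: [1] prior 0.2, lik 0.75, product 0.1500; [2] prior 0.2, lik 0.3636, product 0.07273; [3] prior 0.2, lik 0.3, product 0.06000; [4] prior 0.2, lik 0.4167, product 0.08333; [5] prior 0.2, lik 0.6429, product 0.1286.
Normalizing constant = 0.49463; the posterior for Bag 4 is its product over the sum, 0.08333/0.49463 = 0.168.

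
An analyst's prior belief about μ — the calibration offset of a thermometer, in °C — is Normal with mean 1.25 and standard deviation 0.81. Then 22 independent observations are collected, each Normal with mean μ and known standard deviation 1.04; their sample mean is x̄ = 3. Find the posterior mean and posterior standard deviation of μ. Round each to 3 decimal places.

Posterior mean ≈ 2.878; posterior SD ≈ 0.214

With known σ, the Normal prior is conjugate. Weight on the data is w = (n/σ²)/(n/σ² + 1/τ₀²) = 20.3402/(20.3402+1.52416) = 0.93029.
Posterior mean = w·x̄ + (1−w)·μ₀ = 0.93029·3 + 0.069710·1.25 = 2.878. Posterior variance = 1/(20.3402+1.52416) = 0.0457365, so SD = 0.214.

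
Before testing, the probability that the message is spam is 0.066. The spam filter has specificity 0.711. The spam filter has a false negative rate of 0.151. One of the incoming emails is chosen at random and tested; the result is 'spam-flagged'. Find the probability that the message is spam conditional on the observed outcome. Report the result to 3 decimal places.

P(H | E) ≈ 0.172

Write H for 'the message is spam'. Prior odds H:¬H = 0.066/0.934 = 0.070664. For the 'spam-flagged' outcome, the likelihood ratio is 0.849/0.289 = 2.9377.
Posterior odds = 0.070664 × 2.9377 = 0.20759, so P(H|E) = 0.20759/(1+0.20759) = 0.172.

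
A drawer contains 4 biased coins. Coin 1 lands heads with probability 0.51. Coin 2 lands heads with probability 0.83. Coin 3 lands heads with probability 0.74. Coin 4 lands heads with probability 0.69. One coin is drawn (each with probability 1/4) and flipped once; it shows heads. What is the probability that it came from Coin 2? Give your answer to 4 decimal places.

Posterior probability ≈ 0.2996

P(heads|C1) = 0.51; P(heads|C2) = 0.83; P(heads|C3) = 0.74; P(heads|C4) = 0.69.
Prior × likelihood for each source: 0.25·0.51=0.1275, 0.25·0.83=0.2075, 0.25·0.74=0.1850, 0.25·0.69=0.1725. Summing gives P(heads) = 0.69250.
P(Coin 2 | heads) = 0.2075 / 0.69250 = 0.2996.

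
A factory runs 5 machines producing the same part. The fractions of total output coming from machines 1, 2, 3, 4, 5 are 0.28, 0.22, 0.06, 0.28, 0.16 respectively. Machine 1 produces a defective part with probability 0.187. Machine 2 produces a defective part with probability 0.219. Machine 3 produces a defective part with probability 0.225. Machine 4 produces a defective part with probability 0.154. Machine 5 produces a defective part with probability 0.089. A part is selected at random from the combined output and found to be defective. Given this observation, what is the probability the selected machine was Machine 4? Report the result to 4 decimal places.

Posterior probability ≈ 0.2516

P(defective|M1) = 0.187; P(defective|M2) = 0.219; P(defective|M3) = 0.225; P(defective|M4) = 0.154; P(defective|M5) = 0.089.
Prior × likelihood for each source: 0.28·0.187=0.05236, 0.22·0.219=0.04818, 0.06·0.225=0.01350, 0.28·0.154=0.04312, 0.16·0.089=0.01424. Summing gives P(defective) = 0.17140.
P(Machine 4 | defective) = 0.04312 / 0.17140 = 0.2516.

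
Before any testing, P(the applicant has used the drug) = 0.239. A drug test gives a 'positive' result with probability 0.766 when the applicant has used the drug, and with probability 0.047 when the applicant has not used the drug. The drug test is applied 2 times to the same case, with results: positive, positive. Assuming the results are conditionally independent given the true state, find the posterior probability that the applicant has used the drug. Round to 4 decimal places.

Posterior P(H) ≈ 0.9882

Let H be the event that the applicant has used the drug; start with P(H) = 0.239. P('positive'|H) = 0.766, P('positive'|¬H) = 0.047.
Update on result 1 ('positive'): P(H) ← 0.766·0.2390 / (0.766·0.2390 + 0.047·0.7610) = 0.18307/0.21884 = 0.8366.
Update on result 2 ('positive'): P(H) ← 0.766·0.8366 / (0.766·0.8366 + 0.047·0.1634) = 0.64081/0.64849 = 0.9882.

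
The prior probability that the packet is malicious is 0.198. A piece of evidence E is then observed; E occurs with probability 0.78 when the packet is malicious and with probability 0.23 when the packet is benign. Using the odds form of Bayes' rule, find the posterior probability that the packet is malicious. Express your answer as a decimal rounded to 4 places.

Prior odds = 0.198/(1−0.198) = 0.24688. In log-odds, ln(0.24688) = -1.3988.
Add log likelihood ratio: ln(3.3913) = 1.2212.
Posterior log-odds = -0.17763, so posterior odds = exp(-0.17763) = 0.83725. Converting, P(H|E) = 0.83725/1.8373 = 0.4557.

Posterior probability ≈ 0.4557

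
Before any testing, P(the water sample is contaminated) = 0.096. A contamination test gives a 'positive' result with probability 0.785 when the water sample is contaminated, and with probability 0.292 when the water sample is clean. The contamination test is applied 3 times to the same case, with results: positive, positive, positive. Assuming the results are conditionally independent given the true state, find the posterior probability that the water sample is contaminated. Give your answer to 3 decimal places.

With H the event that the water sample is contaminated, the joint likelihood of the observed sequence is P(data|H) = 0.785·0.785·0.785 = 0.48374 and P(data|¬H) = 0.292·0.292·0.292 = 0.024897.
Bayes: P(H|data) = 0.096·0.48374 / (0.096·0.48374 + 0.904·0.024897) = 0.046439/0.068946 = 0.6736.

Posterior P(H) ≈ 0.674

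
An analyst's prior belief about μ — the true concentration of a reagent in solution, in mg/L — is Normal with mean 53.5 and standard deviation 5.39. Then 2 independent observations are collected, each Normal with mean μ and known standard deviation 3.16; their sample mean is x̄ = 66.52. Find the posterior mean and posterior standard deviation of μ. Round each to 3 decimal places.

With known σ, the Normal prior is conjugate. Weight on the data is w = (n/σ²)/(n/σ² + 1/τ₀²) = 0.200288/(0.200288+0.0344209) = 0.85335.
Posterior mean = w·x̄ + (1−w)·μ₀ = 0.85335·66.52 + 0.14665·53.5 = 64.611. Posterior variance = 1/(0.200288+0.0344209) = 4.26059, so SD = 2.064.

Posterior mean ≈ 64.611; posterior SD ≈ 2.064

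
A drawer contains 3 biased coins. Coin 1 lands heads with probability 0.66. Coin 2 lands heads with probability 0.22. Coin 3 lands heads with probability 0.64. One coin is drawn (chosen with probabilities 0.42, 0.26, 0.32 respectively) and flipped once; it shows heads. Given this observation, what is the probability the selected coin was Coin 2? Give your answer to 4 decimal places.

P(heads|C1) = 0.66; P(heads|C2) = 0.22; P(heads|C3) = 0.64.
Prior × likelihood for each source: 0.42·0.66=0.2772, 0.26·0.22=0.05720, 0.32·0.64=0.2048. Summing gives P(heads) = 0.53920.
P(Coin 2 | heads) = 0.05720 / 0.53920 = 0.1061.

Posterior probability ≈ 0.1061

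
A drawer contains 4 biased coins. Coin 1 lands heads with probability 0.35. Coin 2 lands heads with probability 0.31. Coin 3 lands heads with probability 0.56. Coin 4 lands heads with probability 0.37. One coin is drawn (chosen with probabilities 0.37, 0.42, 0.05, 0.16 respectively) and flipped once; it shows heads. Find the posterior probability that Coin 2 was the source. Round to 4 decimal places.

P(heads|C1) = 0.35; P(heads|C2) = 0.31; P(heads|C3) = 0.56; P(heads|C4) = 0.37.
Prior × likelihood for each source: 0.37·0.35=0.1295, 0.42·0.31=0.1302, 0.05·0.56=0.02800, 0.16·0.37=0.05920. Summing gives P(heads) = 0.34690.
P(Coin 2 | heads) = 0.1302 / 0.34690 = 0.3753.

Posterior probability ≈ 0.3753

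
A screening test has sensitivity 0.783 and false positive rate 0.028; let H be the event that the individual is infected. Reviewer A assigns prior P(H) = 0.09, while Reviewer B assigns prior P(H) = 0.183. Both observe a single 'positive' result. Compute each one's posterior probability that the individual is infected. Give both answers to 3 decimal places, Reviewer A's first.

Reviewer A: 0.734; Reviewer B: 0.862

The likelihood ratio for a 'positive' result is 0.783/0.028 = 27.964.
Reviewer A: prior odds 0.09/0.91 = 0.098901; posterior odds 2.7657; posterior probability 0.734.
Reviewer B: prior odds 0.183/0.817 = 0.22399; posterior odds 6.2637; posterior probability 0.862.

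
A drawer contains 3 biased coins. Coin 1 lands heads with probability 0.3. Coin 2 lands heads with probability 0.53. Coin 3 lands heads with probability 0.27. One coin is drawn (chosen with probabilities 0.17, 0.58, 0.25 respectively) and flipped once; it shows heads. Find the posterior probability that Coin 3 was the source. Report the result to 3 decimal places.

P(heads|C1) = 0.3; P(heads|C2) = 0.53; P(heads|C3) = 0.27.
Prior × likelihood for each source: 0.17·0.3=0.05100, 0.58·0.53=0.3074, 0.25·0.27=0.06750. Summing gives P(heads) = 0.42590.
P(Coin 3 | heads) = 0.06750 / 0.42590 = 0.158.

Posterior probability ≈ 0.158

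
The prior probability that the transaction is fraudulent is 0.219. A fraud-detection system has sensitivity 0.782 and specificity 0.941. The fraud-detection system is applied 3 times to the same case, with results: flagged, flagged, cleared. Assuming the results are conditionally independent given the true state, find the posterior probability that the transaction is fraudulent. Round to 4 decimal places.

With H the event that the transaction is fraudulent, the joint likelihood of the observed sequence is P(data|H) = 0.782·0.782·0.218 = 0.13331 and P(data|¬H) = 0.059·0.059·0.941 = 0.0032756.
Bayes: P(H|data) = 0.219·0.13331 / (0.219·0.13331 + 0.781·0.0032756) = 0.029195/0.031754 = 0.9194.

Posterior P(H) ≈ 0.9194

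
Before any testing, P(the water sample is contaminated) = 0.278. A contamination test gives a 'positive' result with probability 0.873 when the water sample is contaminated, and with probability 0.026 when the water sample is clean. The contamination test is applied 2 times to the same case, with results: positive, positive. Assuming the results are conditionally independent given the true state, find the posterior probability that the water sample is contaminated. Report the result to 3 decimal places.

Let H be the event that the water sample is contaminated; start with P(H) = 0.278. P('positive'|H) = 0.873, P('positive'|¬H) = 0.026.
Update on result 1 ('positive'): P(H) ← 0.873·0.2780 / (0.873·0.2780 + 0.026·0.7220) = 0.24269/0.26147 = 0.9282.
Update on result 2 ('positive'): P(H) ← 0.873·0.9282 / (0.873·0.9282 + 0.026·0.0718) = 0.81032/0.81219 = 0.9977.

Posterior P(H) ≈ 0.998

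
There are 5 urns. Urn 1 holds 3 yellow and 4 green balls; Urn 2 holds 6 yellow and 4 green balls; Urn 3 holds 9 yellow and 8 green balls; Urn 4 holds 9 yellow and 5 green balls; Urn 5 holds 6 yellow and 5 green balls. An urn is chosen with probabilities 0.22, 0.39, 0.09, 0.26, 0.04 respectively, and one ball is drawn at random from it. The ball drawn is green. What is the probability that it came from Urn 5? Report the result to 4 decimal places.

P(green|Urn 1) = 0.5714; P(green|Urn 2) = 0.4; P(green|Urn 3) = 0.4706; P(green|Urn 4) = 0.3571; P(green|Urn 5) = 0.4545.
Prior × likelihood for each source: 0.22·0.5714=0.1257, 0.39·0.4=0.1560, 0.09·0.4706=0.04235, 0.26·0.3571=0.09286, 0.04·0.4545=0.01818. Summing gives P(green) = 0.43511.
P(Urn 5 | green) = 0.01818 / 0.43511 = 0.0418.

Posterior probability ≈ 0.0418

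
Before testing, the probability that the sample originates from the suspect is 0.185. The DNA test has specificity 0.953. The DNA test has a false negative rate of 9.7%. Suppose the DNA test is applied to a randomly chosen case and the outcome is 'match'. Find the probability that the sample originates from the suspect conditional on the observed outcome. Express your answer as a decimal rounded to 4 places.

Let H be the event that the sample originates from the suspect. P(H) = 0.185, so P(¬H) = 0.815. With E the 'match' result, P(E|H) = 0.903 and P(E|¬H) = 0.047.
P(E) = 0.903·0.185 + 0.047·0.815 = 0.16706 + 0.038305 = 0.20536.
By Bayes' theorem, P(H|E) = 0.16706 / 0.20536 = 0.8135.

P(H | E) ≈ 0.8135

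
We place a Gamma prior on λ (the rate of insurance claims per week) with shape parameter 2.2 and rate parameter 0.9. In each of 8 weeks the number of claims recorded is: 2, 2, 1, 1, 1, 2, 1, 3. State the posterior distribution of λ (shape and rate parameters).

Posterior: Gamma(shape=15.2, rate=8.9)

Total count ∑xᵢ = 13 over n = 8 weeks.
Gamma is conjugate to the Poisson likelihood: posterior is Gamma(shape = 2.2+13 = 15.2, rate = 0.9+8 = 8.9).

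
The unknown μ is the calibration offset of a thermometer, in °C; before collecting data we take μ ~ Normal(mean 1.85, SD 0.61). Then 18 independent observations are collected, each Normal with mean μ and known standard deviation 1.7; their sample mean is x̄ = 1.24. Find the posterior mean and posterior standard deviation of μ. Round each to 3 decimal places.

With known σ, the Normal prior is conjugate. Weight on the data is w = (n/σ²)/(n/σ² + 1/τ₀²) = 6.22837/(6.22837+2.68745) = 0.69858.
Posterior mean = w·x̄ + (1−w)·μ₀ = 0.69858·1.24 + 0.30142·1.85 = 1.424. Posterior variance = 1/(6.22837+2.68745) = 0.112160, so SD = 0.335.

Posterior mean ≈ 1.424; posterior SD ≈ 0.335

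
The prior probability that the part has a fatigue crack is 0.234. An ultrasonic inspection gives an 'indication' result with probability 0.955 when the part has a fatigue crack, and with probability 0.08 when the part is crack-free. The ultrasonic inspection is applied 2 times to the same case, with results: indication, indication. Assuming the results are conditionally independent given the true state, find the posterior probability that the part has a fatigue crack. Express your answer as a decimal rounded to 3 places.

Posterior P(H) ≈ 0.978

Let H be the event that the part has a fatigue crack; start with P(H) = 0.234. P('indication'|H) = 0.955, P('indication'|¬H) = 0.08.
Update on result 1 ('indication'): P(H) ← 0.955·0.2340 / (0.955·0.2340 + 0.08·0.7660) = 0.22347/0.28475 = 0.7848.
Update on result 2 ('indication'): P(H) ← 0.955·0.7848 / (0.955·0.7848 + 0.08·0.2152) = 0.74948/0.76669 = 0.9775.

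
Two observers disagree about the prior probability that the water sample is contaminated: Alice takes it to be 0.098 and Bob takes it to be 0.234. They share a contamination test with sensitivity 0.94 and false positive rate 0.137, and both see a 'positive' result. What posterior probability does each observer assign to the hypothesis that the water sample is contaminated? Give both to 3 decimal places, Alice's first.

P('+'|H) = 0.94, P('+'|¬H) = 0.137.
Alice: numerator 0.94·0.098 = 0.092120; evidence = 0.092120+0.137·0.902 = 0.21569; posterior = 0.427.
Bob: numerator 0.94·0.234 = 0.21996; evidence = 0.21996+0.137·0.766 = 0.32490; posterior = 0.677.

Alice: 0.427; Bob: 0.677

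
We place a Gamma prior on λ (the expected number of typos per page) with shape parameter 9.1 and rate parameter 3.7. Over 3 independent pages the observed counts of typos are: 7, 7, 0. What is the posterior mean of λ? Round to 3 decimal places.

Total count ∑xᵢ = 14 over n = 3 pages.
Gamma is conjugate to the Poisson likelihood: posterior is Gamma(shape = 9.1+14 = 23.1, rate = 3.7+3 = 6.7).
Posterior mean = shape/rate = 23.1/6.7 = 3.448.

Posterior mean ≈ 3.448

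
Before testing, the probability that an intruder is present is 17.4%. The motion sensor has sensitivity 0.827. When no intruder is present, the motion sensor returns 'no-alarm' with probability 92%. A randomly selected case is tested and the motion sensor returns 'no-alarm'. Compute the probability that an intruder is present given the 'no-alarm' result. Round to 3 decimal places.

Let H be the event that an intruder is present. P(H) = 0.174, so P(¬H) = 0.826. With E the 'no-alarm' result, P(E|H) = 0.173 and P(E|¬H) = 0.92.
P(E) = 0.173·0.174 + 0.92·0.826 = 0.030102 + 0.75992 = 0.79002.
By Bayes' theorem, P(H|E) = 0.030102 / 0.79002 = 0.038.

P(H | E) ≈ 0.038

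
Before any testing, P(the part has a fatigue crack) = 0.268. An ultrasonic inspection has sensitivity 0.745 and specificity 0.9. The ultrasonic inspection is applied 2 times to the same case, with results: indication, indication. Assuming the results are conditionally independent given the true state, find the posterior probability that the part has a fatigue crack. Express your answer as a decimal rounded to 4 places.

With H the event that the part has a fatigue crack, the joint likelihood of the observed sequence is P(data|H) = 0.745·0.745 = 0.55502 and P(data|¬H) = 0.1·0.1 = 0.010000.
Bayes: P(H|data) = 0.268·0.55502 / (0.268·0.55502 + 0.732·0.010000) = 0.14875/0.15607 = 0.9531.

Posterior P(H) ≈ 0.9531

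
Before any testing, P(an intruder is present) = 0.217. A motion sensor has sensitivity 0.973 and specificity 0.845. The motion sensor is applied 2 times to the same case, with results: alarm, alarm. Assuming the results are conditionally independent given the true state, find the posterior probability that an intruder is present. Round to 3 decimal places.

With H the event that an intruder is present, the joint likelihood of the observed sequence is P(data|H) = 0.973·0.973 = 0.94673 and P(data|¬H) = 0.155·0.155 = 0.024025.
Bayes: P(H|data) = 0.217·0.94673 / (0.217·0.94673 + 0.783·0.024025) = 0.20544/0.22425 = 0.9161.

Posterior P(H) ≈ 0.916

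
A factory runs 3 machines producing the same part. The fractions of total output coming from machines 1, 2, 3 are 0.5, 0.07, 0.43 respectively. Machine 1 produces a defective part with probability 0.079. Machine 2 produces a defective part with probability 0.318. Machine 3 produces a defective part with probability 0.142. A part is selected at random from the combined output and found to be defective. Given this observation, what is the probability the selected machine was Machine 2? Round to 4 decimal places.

P(defective|M1) = 0.079; P(defective|M2) = 0.318; P(defective|M3) = 0.142.
Prior × likelihood for each source: 0.5·0.079=0.03950, 0.07·0.318=0.02226, 0.43·0.142=0.06106. Summing gives P(defective) = 0.12282.
P(Machine 2 | defective) = 0.02226 / 0.12282 = 0.1812.

Posterior probability ≈ 0.1812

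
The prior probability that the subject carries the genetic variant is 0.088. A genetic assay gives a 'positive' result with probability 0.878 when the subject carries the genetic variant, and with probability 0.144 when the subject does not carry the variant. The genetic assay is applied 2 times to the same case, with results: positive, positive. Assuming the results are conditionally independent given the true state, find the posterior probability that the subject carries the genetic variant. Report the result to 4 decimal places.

Posterior P(H) ≈ 0.7820

With H the event that the subject carries the genetic variant, the joint likelihood of the observed sequence is P(data|H) = 0.878·0.878 = 0.77088 and P(data|¬H) = 0.144·0.144 = 0.020736.
Bayes: P(H|data) = 0.088·0.77088 / (0.088·0.77088 + 0.912·0.020736) = 0.067838/0.086749 = 0.7820.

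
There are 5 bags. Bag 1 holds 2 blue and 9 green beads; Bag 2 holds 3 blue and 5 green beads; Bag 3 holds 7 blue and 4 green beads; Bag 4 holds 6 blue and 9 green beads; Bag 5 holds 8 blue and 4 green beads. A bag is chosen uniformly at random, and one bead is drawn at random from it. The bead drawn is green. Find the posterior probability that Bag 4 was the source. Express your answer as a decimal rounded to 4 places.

Posterior probability ≈ 0.2190

P(green|Bag 1) = 0.8182; P(green|Bag 2) = 0.625; P(green|Bag 3) = 0.3636; P(green|Bag 4) = 0.6; P(green|Bag 5) = 0.3333.
Prior × likelihood for each source: 0.2·0.8182=0.1636, 0.2·0.625=0.1250, 0.2·0.3636=0.07273, 0.2·0.6=0.1200, 0.2·0.3333=0.06667. Summing gives P(green) = 0.54803.
P(Bag 4 | green) = 0.1200 / 0.54803 = 0.2190.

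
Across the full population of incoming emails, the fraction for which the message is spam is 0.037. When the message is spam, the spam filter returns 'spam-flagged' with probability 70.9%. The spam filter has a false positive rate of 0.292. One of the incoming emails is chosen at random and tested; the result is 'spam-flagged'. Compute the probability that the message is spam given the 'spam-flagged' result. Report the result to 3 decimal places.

Let H be the event that the message is spam. P(H) = 0.037, so P(¬H) = 0.963. With E the 'spam-flagged' result, P(E|H) = 0.709 and P(E|¬H) = 0.292.
P(E) = 0.709·0.037 + 0.292·0.963 = 0.026233 + 0.28120 = 0.30743.
By Bayes' theorem, P(H|E) = 0.026233 / 0.30743 = 0.085.

P(H | E) ≈ 0.085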